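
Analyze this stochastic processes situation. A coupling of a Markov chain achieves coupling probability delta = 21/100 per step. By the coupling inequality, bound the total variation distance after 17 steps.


TV distance bound <= (1-delta)^n
= (1 - 0.2100)^17
= 0.7900^17
= 0.0182

0.0182


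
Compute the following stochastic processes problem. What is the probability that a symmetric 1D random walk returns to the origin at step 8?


P(S(8) = 0) = C(8,4) / 4^4
= 70 / 256
= 0.2734

0.2734


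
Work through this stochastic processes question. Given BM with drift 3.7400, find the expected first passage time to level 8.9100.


Expected first passage time = a/mu
= 8.9100/3.7400
= 2.3824

2.3824


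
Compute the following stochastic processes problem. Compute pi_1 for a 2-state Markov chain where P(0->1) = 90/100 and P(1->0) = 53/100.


Stationary distribution: pi_0 = p10/(p01+p10), pi_1 = p01/(p01+p10)
p01 = 0.9000, p10 = 0.5300
pi_1 = 0.6294

0.6294


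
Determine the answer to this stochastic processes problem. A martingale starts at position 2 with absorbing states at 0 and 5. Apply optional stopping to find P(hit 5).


By optional stopping theorem: E(M at tau) = M(0) = 2
P(hit 5)*5 + P(hit 0)*0 = 2
P(hit 5) = (2 - 0)/(5 - 0) = 2/5 = 0.4000

0.4000


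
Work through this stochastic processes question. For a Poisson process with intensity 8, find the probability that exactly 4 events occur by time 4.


P(N(t)=k) = (lambda*t)^k * exp(-lambda*t) / k!
lambda*t = 32
= 32^4 * exp(-32) / 4!
= 1048576 * 1.2664e-14 / 24
= 5.5331e-10

5.5331e-10


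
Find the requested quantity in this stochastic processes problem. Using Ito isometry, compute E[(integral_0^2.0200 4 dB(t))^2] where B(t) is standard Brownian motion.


By Ito isometry: E[(int f dB)^2] = int f^2 dt
= 4^2 * 2.0200
= 16 * 2.0200 = 32.3200

32.3200


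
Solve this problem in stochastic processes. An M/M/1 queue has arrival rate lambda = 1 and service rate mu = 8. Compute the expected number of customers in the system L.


rho = 1/8 = 0.1250
L = rho/(1-rho)
= 0.1250/0.8750
= 0.1429

0.1429


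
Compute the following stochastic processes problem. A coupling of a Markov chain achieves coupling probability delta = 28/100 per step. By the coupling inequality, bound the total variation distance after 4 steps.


TV distance bound <= (1-delta)^n
= (1 - 0.2800)^4
= 0.7200^4
= 0.2687

0.2687


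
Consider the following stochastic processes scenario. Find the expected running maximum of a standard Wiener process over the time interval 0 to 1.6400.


E(max B(s)) = sqrt(2t/pi)
= sqrt(2*1.6400/pi)
= sqrt(1.0441)
= 1.0218

1.0218


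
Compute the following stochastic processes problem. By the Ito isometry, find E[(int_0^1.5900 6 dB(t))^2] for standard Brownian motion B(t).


By Ito isometry: E[(int f dB)^2] = int f^2 dt
= 6^2 * 1.5900
= 36 * 1.5900 = 57.2400

57.2400


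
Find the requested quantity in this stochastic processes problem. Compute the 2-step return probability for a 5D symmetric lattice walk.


P(return in 2 steps) = P(reverse first step) = 1/(2d)
= 1/10
= 0.1000

0.1000


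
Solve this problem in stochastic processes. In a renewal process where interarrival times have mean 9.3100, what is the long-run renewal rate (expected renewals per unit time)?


Long-run renewal rate = 1/E(X)
= 1/9.3100
= 0.1074

0.1074


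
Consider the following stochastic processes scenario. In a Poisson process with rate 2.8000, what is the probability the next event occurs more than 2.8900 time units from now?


P(X > t) = exp(-lambda * t)
= exp(-2.8000 * 2.8900)
= exp(-8.0920) = 3.0598e-04

3.0598e-04


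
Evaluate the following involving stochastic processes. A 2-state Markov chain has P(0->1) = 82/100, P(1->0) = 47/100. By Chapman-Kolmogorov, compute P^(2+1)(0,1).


P^3 = P^2 * P^1
Computing via matrix multiplication of the transition matrix.
Entry (0,1) of P^3 = 0.6512

0.6512


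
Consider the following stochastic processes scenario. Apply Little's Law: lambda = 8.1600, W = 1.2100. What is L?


Little's Law: L = lambda * W
= 8.1600 * 1.2100
= 9.8736

9.8736


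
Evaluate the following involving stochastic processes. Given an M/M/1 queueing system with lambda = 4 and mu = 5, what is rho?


rho = lambda/mu
= 4/5
= 0.8000

0.8000


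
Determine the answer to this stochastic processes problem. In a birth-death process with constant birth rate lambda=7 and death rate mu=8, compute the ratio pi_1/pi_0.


For birth-death process, pi_n/pi_0 = (lambda/mu)^n
= (7/8)^1
= 0.8750

0.8750


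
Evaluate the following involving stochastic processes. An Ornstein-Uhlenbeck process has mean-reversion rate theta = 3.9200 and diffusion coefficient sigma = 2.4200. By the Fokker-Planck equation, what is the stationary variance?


Stationary variance = sigma^2 / (2*theta)
= 2.4200^2 / (2*3.9200)
= 5.8564 / 7.8400
= 0.7470

0.7470


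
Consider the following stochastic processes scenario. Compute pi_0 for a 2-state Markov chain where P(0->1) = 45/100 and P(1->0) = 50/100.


Stationary distribution: pi_0 = p10/(p01+p10), pi_1 = p01/(p01+p10)
p01 = 0.4500, p10 = 0.5000
pi_0 = 0.5263

0.5263


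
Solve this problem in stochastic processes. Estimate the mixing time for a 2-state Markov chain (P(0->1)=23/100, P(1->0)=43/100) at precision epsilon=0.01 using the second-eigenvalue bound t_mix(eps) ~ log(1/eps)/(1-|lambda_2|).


lambda_2 = |1 - p01 - p10| = |1 - 0.2300 - 0.4300| = 0.3400
t_mix ~ log(1/eps)/(1 - |lambda_2|)
= log(100)/(1 - 0.3400) = 4.6052/0.6600
= 6.9775

6.9775


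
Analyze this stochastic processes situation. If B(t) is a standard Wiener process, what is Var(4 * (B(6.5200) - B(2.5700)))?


Var(alpha*(B(t)-B(s))) = alpha^2 * (t-s)
= 4^2 * (6.5200 - 2.5700)
= 16 * 3.9500
= 63.2000

63.2000


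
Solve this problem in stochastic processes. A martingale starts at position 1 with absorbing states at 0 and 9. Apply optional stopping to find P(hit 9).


By optional stopping theorem: E(M at tau) = M(0) = 1
P(hit 9)*9 + P(hit 0)*0 = 1
P(hit 9) = (1 - 0)/(9 - 0) = 1/9 = 0.1111

0.1111


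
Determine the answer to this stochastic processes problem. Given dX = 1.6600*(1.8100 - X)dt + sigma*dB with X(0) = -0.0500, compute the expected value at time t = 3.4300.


E[X(t)] = mu + (X(0) - mu)*exp(-theta*t)
= 1.8100 + (-0.0500 - 1.8100)*exp(-1.6600*3.4300)
= 1.8100 + -1.8600 * 0.0034
= 1.8037

1.8037


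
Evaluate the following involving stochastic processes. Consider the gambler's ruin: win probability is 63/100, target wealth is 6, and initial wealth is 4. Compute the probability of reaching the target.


Gambler's ruin formula:
r = q/p = 0.3700/0.6300 = 0.5873
P(win) = (1 - r^i)/(1 - r^N)
= (1 - 0.5873^4)/(1 - 0.5873^6)
= 0.9187

0.9187


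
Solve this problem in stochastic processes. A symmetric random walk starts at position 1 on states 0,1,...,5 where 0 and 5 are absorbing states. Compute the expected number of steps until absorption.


For symmetric RW on 0,...,N with absorbing barriers, E(i) = i*(N-i)
E(1) = 1 * 4 = 4

4


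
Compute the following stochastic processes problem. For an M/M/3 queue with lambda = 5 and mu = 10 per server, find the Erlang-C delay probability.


a = lambda/mu = 0.5000
rho = a/c = 0.1667
Erlang-C formula applied:
C(c,a) = 0.0152

0.0152


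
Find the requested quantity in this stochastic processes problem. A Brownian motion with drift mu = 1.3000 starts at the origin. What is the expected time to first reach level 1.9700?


Expected first passage time = a/mu
= 1.9700/1.3000
= 1.5154

1.5154


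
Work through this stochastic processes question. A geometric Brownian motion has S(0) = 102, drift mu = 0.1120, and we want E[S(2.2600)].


E[S(t)] = S(0) * exp(mu * t)
= 102 * exp(0.1120 * 2.2600)
= 102 * 1.2880
= 131.3799

131.3799


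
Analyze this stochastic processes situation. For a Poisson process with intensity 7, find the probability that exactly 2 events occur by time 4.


P(N(t)=k) = (lambda*t)^k * exp(-lambda*t) / k!
lambda*t = 28
= 28^2 * exp(-28) / 2!
= 784 * 6.9144e-13 / 2
= 2.7104e-10

2.7104e-10


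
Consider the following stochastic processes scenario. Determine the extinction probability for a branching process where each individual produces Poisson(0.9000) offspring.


Since mu = 0.9000 <= 1, extinction probability = 1.

1.0000


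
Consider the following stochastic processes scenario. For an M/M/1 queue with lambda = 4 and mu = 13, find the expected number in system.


rho = 4/13 = 0.3077
L = rho/(1-rho)
= 0.3077/0.6923
= 0.4444

0.4444


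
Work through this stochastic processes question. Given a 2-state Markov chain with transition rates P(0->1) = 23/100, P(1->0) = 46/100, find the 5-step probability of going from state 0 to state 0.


Computing P^5 by matrix multiplication.
P = [[0.7700, 0.2300], [0.4600, 0.5400]]
After raising P to the power 5:
P^5(0,0) = 0.6676

0.6676


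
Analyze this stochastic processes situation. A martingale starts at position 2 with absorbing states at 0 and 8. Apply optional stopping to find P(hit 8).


By optional stopping theorem: E(M at tau) = M(0) = 2
P(hit 8)*8 + P(hit 0)*0 = 2
P(hit 8) = (2 - 0)/(8 - 0) = 1/4 = 0.2500

0.2500


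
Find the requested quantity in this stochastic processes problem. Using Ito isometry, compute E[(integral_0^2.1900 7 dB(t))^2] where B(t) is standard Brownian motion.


By Ito isometry: E[(int f dB)^2] = int f^2 dt
= 7^2 * 2.1900
= 49 * 2.1900 = 107.3100

107.3100


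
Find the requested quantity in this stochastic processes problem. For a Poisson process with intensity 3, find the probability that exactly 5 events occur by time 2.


P(N(t)=k) = (lambda*t)^k * exp(-lambda*t) / k!
lambda*t = 6
= 6^5 * exp(-6) / 5!
= 7776 * 0.0025 / 120
= 0.1606

0.1606


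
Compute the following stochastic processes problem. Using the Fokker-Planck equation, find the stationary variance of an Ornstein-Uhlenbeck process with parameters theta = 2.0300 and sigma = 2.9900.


Stationary variance = sigma^2 / (2*theta)
= 2.9900^2 / (2*2.0300)
= 8.9401 / 4.0600
= 2.2020

2.2020


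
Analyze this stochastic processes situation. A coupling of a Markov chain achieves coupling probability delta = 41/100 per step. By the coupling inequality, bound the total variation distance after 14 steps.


TV distance bound <= (1-delta)^n
= (1 - 0.4100)^14
= 0.5900^14
= 6.1934e-04

6.1934e-04


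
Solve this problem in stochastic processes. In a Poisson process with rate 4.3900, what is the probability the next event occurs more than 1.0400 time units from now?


P(X > t) = exp(-lambda * t)
= exp(-4.3900 * 1.0400)
= exp(-4.5656) = 0.0104

0.0104


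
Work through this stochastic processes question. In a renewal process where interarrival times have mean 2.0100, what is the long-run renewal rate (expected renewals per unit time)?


Long-run renewal rate = 1/E(X)
= 1/2.0100
= 0.4975

0.4975


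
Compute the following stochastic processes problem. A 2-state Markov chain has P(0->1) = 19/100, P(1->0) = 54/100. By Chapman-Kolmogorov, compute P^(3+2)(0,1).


P^5 = P^3 * P^2
Computing via matrix multiplication of the transition matrix.
Entry (0,1) of P^5 = 0.2599

0.2599


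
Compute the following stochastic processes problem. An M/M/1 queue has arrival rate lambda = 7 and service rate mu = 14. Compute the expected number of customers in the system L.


rho = 7/14 = 0.5000
L = rho/(1-rho)
= 0.5000/0.5000
= 1.0000

1.0000


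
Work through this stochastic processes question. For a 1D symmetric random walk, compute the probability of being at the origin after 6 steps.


P(S(6) = 0) = C(6,3) / 4^3
= 20 / 64
= 0.3125

0.3125


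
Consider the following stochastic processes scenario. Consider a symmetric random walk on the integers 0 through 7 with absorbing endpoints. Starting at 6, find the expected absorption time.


For symmetric RW on 0,...,N with absorbing barriers, E(i) = i*(N-i)
E(6) = 6 * 1 = 6

6


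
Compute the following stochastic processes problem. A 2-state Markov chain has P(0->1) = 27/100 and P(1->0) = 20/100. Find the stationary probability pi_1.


Stationary distribution: pi_0 = p10/(p01+p10), pi_1 = p01/(p01+p10)
p01 = 0.2700, p10 = 0.2000
pi_1 = 0.5745

0.5745


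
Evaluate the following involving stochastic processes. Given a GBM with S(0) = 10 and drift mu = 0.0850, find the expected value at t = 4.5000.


E[S(t)] = S(0) * exp(mu * t)
= 10 * exp(0.0850 * 4.5000)
= 10 * 1.4659
= 14.6594

14.6594


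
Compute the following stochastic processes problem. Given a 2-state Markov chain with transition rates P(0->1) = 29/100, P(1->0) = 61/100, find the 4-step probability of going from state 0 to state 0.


Computing P^4 by matrix multiplication.
P = [[0.7100, 0.2900], [0.6100, 0.3900]]
After raising P to the power 4:
P^4(0,0) = 0.6778

0.6778


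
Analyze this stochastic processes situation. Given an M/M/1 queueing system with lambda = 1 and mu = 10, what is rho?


rho = lambda/mu
= 1/10
= 0.1000

0.1000


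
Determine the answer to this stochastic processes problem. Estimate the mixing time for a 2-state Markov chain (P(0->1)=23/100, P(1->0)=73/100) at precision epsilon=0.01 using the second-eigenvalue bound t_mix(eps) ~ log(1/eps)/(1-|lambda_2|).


lambda_2 = |1 - p01 - p10| = |1 - 0.2300 - 0.7300| = 0.0400
t_mix ~ log(1/eps)/(1 - |lambda_2|)
= log(100)/(1 - 0.0400) = 4.6052/0.9600
= 4.7971

4.7971


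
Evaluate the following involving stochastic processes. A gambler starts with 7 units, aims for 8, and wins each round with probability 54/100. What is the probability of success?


Gambler's ruin formula:
r = q/p = 0.4600/0.5400 = 0.8519
P(win) = (1 - r^i)/(1 - r^N)
= (1 - 0.8519^7)/(1 - 0.8519^8)
= 0.9333

0.9333


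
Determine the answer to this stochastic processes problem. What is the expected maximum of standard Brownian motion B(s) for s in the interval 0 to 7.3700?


E(max B(s)) = sqrt(2t/pi)
= sqrt(2*7.3700/pi)
= sqrt(4.6919)
= 2.1661

2.1661


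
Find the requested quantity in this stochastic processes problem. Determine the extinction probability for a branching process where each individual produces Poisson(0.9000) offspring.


Since mu = 0.9000 <= 1, extinction probability = 1.

1.0000


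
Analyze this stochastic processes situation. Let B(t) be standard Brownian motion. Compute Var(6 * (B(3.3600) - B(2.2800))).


Var(alpha*(B(t)-B(s))) = alpha^2 * (t-s)
= 6^2 * (3.3600 - 2.2800)
= 36 * 1.0800
= 38.8800

38.8800


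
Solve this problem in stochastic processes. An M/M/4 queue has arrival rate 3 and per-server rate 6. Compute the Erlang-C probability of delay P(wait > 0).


a = lambda/mu = 0.5000
rho = a/c = 0.1250
Erlang-C formula applied:
C(c,a) = 0.0018

0.0018


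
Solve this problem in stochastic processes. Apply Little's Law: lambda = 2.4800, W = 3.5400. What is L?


Little's Law: L = lambda * W
= 2.4800 * 3.5400
= 8.7792

8.7792


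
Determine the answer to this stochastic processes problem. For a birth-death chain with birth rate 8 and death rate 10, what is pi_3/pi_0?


For birth-death process, pi_n/pi_0 = (lambda/mu)^n
= (8/10)^3
= 0.5120

0.5120


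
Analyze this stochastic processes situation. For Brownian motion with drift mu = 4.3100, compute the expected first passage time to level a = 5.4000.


Expected first passage time = a/mu
= 5.4000/4.3100
= 1.2529

1.2529


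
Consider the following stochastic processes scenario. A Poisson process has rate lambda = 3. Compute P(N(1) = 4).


P(N(t)=k) = (lambda*t)^k * exp(-lambda*t) / k!
lambda*t = 3
= 3^4 * exp(-3) / 4!
= 81 * 0.0498 / 24
= 0.1680

0.1680


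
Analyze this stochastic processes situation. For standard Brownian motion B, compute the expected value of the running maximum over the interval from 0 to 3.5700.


E(max B(s)) = sqrt(2t/pi)
= sqrt(2*3.5700/pi)
= sqrt(2.2727)
= 1.5076

1.5076


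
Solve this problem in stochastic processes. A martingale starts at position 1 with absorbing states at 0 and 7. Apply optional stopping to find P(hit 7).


By optional stopping theorem: E(M at tau) = M(0) = 1
P(hit 7)*7 + P(hit 0)*0 = 1
P(hit 7) = (1 - 0)/(7 - 0) = 1/7 = 0.1429

0.1429


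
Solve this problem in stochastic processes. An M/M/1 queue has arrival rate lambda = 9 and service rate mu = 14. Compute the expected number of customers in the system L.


rho = 9/14 = 0.6429
L = rho/(1-rho)
= 0.6429/0.3571
= 1.8000

1.8000


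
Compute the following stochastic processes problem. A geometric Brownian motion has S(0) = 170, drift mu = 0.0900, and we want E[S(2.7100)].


E[S(t)] = S(0) * exp(mu * t)
= 170 * exp(0.0900 * 2.7100)
= 170 * 1.2762
= 216.9568

216.9568


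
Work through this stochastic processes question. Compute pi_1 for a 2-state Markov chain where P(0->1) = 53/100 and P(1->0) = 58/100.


Stationary distribution: pi_0 = p10/(p01+p10), pi_1 = p01/(p01+p10)
p01 = 0.5300, p10 = 0.5800
pi_1 = 0.4775

0.4775


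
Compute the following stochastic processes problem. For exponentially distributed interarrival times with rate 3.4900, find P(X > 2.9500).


P(X > t) = exp(-lambda * t)
= exp(-3.4900 * 2.9500)
= exp(-10.2955) = 3.3785e-05

3.3785e-05


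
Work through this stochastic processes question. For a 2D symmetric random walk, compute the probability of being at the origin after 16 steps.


P = C(16,8)^2 / 4^16
= 12870^2 / 4294967296
= 165636900 / 4294967296
= 0.0386

0.0386


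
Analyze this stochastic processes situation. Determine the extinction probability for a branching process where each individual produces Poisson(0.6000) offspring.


Since mu = 0.6000 <= 1, extinction probability = 1.

1.0000


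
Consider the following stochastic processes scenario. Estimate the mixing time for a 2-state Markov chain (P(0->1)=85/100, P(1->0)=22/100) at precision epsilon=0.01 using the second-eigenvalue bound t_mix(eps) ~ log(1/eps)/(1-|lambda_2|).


lambda_2 = |1 - p01 - p10| = |1 - 0.8500 - 0.2200| = 0.0700
t_mix ~ log(1/eps)/(1 - |lambda_2|)
= log(100)/(1 - 0.0700) = 4.6052/0.9300
= 4.9518

4.9518


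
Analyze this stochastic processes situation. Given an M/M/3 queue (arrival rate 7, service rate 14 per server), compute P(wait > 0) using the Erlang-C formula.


a = lambda/mu = 0.5000
rho = a/c = 0.1667
Erlang-C formula applied:
C(c,a) = 0.0152

0.0152


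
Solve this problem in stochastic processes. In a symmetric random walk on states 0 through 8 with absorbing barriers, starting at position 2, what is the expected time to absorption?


For symmetric RW on 0,...,N with absorbing barriers, E(i) = i*(N-i)
E(2) = 2 * 6 = 12

12


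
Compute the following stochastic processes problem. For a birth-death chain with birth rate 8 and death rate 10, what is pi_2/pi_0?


For birth-death process, pi_n/pi_0 = (lambda/mu)^n
= (8/10)^2
= 0.6400

0.6400


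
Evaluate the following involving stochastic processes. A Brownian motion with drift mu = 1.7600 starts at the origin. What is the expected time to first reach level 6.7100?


Expected first passage time = a/mu
= 6.7100/1.7600
= 3.8125

3.8125


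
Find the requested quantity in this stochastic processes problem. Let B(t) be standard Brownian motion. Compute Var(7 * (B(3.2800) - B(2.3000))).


Var(alpha*(B(t)-B(s))) = alpha^2 * (t-s)
= 7^2 * (3.2800 - 2.3000)
= 49 * 0.9800
= 48.0200

48.0200


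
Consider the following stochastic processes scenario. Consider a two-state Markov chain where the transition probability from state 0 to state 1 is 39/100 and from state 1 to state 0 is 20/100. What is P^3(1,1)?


Computing P^3 by matrix multiplication.
P = [[0.6100, 0.3900], [0.2000, 0.8000]]
After raising P to the power 3:
P^3(1,1) = 0.6844

0.6844


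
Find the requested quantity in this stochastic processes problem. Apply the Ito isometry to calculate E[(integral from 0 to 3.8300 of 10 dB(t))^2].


By Ito isometry: E[(int f dB)^2] = int f^2 dt
= 10^2 * 3.8300
= 100 * 3.8300 = 383.0000

383.0000


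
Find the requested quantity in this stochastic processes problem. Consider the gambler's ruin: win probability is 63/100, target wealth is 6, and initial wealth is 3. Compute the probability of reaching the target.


Gambler's ruin formula:
r = q/p = 0.3700/0.6300 = 0.5873
P(win) = (1 - r^i)/(1 - r^N)
= (1 - 0.5873^3)/(1 - 0.5873^6)
= 0.8315

0.8315


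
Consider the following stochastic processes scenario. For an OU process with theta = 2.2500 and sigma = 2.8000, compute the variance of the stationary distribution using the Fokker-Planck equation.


Stationary variance = sigma^2 / (2*theta)
= 2.8000^2 / (2*2.2500)
= 7.8400 / 4.5000
= 1.7422

1.7422


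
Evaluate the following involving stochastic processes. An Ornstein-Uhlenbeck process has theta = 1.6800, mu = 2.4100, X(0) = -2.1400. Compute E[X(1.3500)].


E[X(t)] = mu + (X(0) - mu)*exp(-theta*t)
= 2.4100 + (-2.1400 - 2.4100)*exp(-1.6800*1.3500)
= 2.4100 + -4.5500 * 0.1035
= 1.9390

1.9390


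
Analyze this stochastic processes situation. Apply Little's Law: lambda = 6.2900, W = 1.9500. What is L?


Little's Law: L = lambda * W
= 6.2900 * 1.9500
= 12.2655

12.2655


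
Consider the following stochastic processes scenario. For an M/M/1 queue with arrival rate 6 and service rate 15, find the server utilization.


rho = lambda/mu
= 6/15
= 0.4000

0.4000


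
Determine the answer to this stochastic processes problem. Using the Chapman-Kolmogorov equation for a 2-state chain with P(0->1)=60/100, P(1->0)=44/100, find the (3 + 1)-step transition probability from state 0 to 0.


P^4 = P^3 * P^1
Computing via matrix multiplication of the transition matrix.
Entry (0,0) of P^4 = 0.4231

0.4231


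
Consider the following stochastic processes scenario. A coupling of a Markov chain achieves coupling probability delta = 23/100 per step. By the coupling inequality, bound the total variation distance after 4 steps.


TV distance bound <= (1-delta)^n
= (1 - 0.2300)^4
= 0.7700^4
= 0.3515

0.3515


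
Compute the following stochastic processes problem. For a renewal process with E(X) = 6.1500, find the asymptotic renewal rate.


Long-run renewal rate = 1/E(X)
= 1/6.1500
= 0.1626

0.1626


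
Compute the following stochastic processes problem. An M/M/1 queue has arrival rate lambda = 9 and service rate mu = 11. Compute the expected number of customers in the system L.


rho = 9/11 = 0.8182
L = rho/(1-rho)
= 0.8182/0.1818
= 4.5000

4.5000


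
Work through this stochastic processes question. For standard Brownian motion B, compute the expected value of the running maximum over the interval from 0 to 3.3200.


E(max B(s)) = sqrt(2t/pi)
= sqrt(2*3.3200/pi)
= sqrt(2.1136)
= 1.4538

1.4538


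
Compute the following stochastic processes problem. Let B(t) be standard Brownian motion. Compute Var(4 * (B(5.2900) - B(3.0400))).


Var(alpha*(B(t)-B(s))) = alpha^2 * (t-s)
= 4^2 * (5.2900 - 3.0400)
= 16 * 2.2500
= 36.0000

36.0000


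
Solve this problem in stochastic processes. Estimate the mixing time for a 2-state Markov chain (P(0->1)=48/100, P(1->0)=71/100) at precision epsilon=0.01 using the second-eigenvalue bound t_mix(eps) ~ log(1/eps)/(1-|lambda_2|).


lambda_2 = |1 - p01 - p10| = |1 - 0.4800 - 0.7100| = 0.1900
t_mix ~ log(1/eps)/(1 - |lambda_2|)
= log(100)/(1 - 0.1900) = 4.6052/0.8100
= 5.6854

5.6854


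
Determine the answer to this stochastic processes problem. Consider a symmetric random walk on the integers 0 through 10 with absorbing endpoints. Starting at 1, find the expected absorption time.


For symmetric RW on 0,...,N with absorbing barriers, E(i) = i*(N-i)
E(1) = 1 * 9 = 9

9


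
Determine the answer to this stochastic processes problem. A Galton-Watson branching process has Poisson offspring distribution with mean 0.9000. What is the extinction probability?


Since mu = 0.9000 <= 1, extinction probability = 1.

1.0000


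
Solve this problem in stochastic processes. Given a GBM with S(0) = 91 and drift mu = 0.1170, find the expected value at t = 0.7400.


E[S(t)] = S(0) * exp(mu * t)
= 91 * exp(0.1170 * 0.7400)
= 91 * 1.0904
= 99.2299

99.2299


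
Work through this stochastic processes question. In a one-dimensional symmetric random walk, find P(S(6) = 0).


P(S(6) = 0) = C(6,3) / 4^3
= 20 / 64
= 0.3125

0.3125


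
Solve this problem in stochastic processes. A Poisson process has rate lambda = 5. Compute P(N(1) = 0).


P(N(t)=k) = (lambda*t)^k * exp(-lambda*t) / k!
lambda*t = 5
= 5^0 * exp(-5) / 0!
= 1 * 0.0067 / 1
= 0.0067

0.0067


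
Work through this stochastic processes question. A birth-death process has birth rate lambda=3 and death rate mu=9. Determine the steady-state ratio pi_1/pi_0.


For birth-death process, pi_n/pi_0 = (lambda/mu)^n
= (3/9)^1
= 0.3333

0.3333


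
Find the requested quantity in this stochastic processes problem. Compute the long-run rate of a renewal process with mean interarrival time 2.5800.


Long-run renewal rate = 1/E(X)
= 1/2.5800
= 0.3876

0.3876


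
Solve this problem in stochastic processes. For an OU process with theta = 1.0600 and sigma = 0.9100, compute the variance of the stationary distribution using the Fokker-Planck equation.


Stationary variance = sigma^2 / (2*theta)
= 0.9100^2 / (2*1.0600)
= 0.8281 / 2.1200
= 0.3906

0.3906


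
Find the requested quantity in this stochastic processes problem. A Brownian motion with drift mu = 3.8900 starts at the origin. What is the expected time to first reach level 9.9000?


Expected first passage time = a/mu
= 9.9000/3.8900
= 2.5450

2.5450


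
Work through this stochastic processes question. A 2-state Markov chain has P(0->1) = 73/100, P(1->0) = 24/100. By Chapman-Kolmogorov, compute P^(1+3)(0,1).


P^4 = P^1 * P^3
Computing via matrix multiplication of the transition matrix.
Entry (0,1) of P^4 = 0.7526

0.7526


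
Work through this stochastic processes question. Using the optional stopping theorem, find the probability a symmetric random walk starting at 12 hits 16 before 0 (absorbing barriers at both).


By optional stopping theorem: E(M at tau) = M(0) = 12
P(hit 16)*16 + P(hit 0)*0 = 12
P(hit 16) = (12 - 0)/(16 - 0) = 3/4 = 0.7500

0.7500


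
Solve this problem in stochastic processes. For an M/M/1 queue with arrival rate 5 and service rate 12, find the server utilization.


rho = lambda/mu
= 5/12
= 0.4167

0.4167


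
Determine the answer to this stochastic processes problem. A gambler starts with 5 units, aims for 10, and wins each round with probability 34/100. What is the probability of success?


Gambler's ruin formula:
r = q/p = 0.6600/0.3400 = 1.9412
P(win) = (1 - r^i)/(1 - r^N)
= (1 - 1.9412^5)/(1 - 1.9412^10)
= 0.0350

0.0350


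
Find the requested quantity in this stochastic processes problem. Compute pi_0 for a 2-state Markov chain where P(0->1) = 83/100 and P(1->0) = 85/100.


Stationary distribution: pi_0 = p10/(p01+p10), pi_1 = p01/(p01+p10)
p01 = 0.8300, p10 = 0.8500
pi_0 = 0.5060

0.5060


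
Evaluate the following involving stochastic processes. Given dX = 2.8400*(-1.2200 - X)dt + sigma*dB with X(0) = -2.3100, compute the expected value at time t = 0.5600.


E[X(t)] = mu + (X(0) - mu)*exp(-theta*t)
= -1.2200 + (-2.3100 - -1.2200)*exp(-2.8400*0.5600)
= -1.2200 + -1.0900 * 0.2038
= -1.4422

-1.4422


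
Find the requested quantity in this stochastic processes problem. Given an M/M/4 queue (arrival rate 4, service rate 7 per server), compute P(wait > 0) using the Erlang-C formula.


a = lambda/mu = 0.5714
rho = a/c = 0.1429
Erlang-C formula applied:
C(c,a) = 0.0029

0.0029


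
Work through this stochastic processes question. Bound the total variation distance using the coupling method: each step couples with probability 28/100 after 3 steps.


TV distance bound <= (1-delta)^n
= (1 - 0.2800)^3
= 0.7200^3
= 0.3732

0.3732


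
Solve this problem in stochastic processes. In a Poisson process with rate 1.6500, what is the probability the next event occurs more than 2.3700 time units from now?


P(X > t) = exp(-lambda * t)
= exp(-1.6500 * 2.3700)
= exp(-3.9105) = 0.0200

0.0200


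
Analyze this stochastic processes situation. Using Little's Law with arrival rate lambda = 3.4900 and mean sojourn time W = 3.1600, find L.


Little's Law: L = lambda * W
= 3.4900 * 3.1600
= 11.0284

11.0284


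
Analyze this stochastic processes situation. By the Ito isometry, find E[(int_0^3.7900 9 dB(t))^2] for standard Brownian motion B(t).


By Ito isometry: E[(int f dB)^2] = int f^2 dt
= 9^2 * 3.7900
= 81 * 3.7900 = 306.9900

306.9900


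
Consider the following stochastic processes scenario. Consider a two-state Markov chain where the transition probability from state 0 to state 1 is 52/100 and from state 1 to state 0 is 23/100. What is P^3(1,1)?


Computing P^3 by matrix multiplication.
P = [[0.4800, 0.5200], [0.2300, 0.7700]]
After raising P to the power 3:
P^3(1,1) = 0.6981

0.6981


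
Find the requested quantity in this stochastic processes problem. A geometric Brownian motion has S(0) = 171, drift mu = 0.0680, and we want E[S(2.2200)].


E[S(t)] = S(0) * exp(mu * t)
= 171 * exp(0.0680 * 2.2200)
= 171 * 1.1630
= 198.8645

198.8645


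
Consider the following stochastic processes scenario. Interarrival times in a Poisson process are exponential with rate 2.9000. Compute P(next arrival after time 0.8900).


P(X > t) = exp(-lambda * t)
= exp(-2.9000 * 0.8900)
= exp(-2.5810) = 0.0757

0.0757


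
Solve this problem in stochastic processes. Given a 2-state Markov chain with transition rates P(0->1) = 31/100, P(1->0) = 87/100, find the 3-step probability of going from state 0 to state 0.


Computing P^3 by matrix multiplication.
P = [[0.6900, 0.3100], [0.8700, 0.1300]]
After raising P to the power 3:
P^3(0,0) = 0.7358

0.7358


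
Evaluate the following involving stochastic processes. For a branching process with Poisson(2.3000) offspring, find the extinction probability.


Since mu = 2.3000 > 1, extinction prob q < 1.
Solve s = exp(mu*(s-1)) iteratively.
q = 0.1376

0.1376


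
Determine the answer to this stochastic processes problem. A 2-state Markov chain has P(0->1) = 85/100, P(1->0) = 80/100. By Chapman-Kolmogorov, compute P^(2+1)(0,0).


P^3 = P^2 * P^1
Computing via matrix multiplication of the transition matrix.
Entry (0,0) of P^3 = 0.3434

0.3434


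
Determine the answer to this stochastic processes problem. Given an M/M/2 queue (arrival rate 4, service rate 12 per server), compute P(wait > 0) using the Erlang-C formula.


a = lambda/mu = 0.3333
rho = a/c = 0.1667
Erlang-C formula applied:
C(c,a) = 0.0476

0.0476


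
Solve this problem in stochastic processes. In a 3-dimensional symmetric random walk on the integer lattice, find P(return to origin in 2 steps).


P(return in 2 steps) = P(reverse first step) = 1/(2d)
= 1/6
= 0.1667

0.1667


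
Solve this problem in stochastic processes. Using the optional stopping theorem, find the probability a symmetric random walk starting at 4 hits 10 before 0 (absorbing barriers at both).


By optional stopping theorem: E(M at tau) = M(0) = 4
P(hit 10)*10 + P(hit 0)*0 = 4
P(hit 10) = (4 - 0)/(10 - 0) = 2/5 = 0.4000

0.4000


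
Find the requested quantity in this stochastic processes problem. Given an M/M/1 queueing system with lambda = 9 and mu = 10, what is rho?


rho = lambda/mu
= 9/10
= 0.9000

0.9000


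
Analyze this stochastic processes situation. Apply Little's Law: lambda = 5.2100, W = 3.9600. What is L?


Little's Law: L = lambda * W
= 5.2100 * 3.9600
= 20.6316

20.6316


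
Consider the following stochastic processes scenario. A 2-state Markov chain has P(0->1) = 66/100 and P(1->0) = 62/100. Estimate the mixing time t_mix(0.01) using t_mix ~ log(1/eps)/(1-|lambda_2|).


lambda_2 = |1 - p01 - p10| = |1 - 0.6600 - 0.6200| = 0.2800
t_mix ~ log(1/eps)/(1 - |lambda_2|)
= log(100)/(1 - 0.2800) = 4.6052/0.7200
= 6.3961

6.3961


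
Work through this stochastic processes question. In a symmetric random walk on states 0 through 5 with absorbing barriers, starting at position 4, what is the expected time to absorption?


For symmetric RW on 0,...,N with absorbing barriers, E(i) = i*(N-i)
E(4) = 4 * 1 = 4

4


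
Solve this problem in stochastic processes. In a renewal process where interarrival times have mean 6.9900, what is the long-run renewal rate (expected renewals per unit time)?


Long-run renewal rate = 1/E(X)
= 1/6.9900
= 0.1431

0.1431


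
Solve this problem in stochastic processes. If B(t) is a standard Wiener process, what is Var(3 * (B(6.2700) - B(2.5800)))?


Var(alpha*(B(t)-B(s))) = alpha^2 * (t-s)
= 3^2 * (6.2700 - 2.5800)
= 9 * 3.6900
= 33.2100

33.2100


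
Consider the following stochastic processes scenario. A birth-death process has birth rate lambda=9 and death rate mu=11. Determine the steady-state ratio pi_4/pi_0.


For birth-death process, pi_n/pi_0 = (lambda/mu)^n
= (9/11)^4
= 0.4481

0.4481


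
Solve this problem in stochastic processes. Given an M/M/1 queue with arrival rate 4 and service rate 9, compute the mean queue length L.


rho = 4/9 = 0.4444
L = rho/(1-rho)
= 0.4444/0.5556
= 0.8000

0.8000


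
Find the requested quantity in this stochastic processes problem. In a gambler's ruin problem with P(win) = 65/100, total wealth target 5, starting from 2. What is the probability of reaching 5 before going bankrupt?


Gambler's ruin formula:
r = q/p = 0.3500/0.6500 = 0.5385
P(win) = (1 - r^i)/(1 - r^N)
= (1 - 0.5385^2)/(1 - 0.5385^5)
= 0.7437

0.7437


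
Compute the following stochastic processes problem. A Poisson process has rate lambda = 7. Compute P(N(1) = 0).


P(N(t)=k) = (lambda*t)^k * exp(-lambda*t) / k!
lambda*t = 7
= 7^0 * exp(-7) / 0!
= 1 * 9.1188e-04 / 1
= 9.1188e-04

9.1188e-04


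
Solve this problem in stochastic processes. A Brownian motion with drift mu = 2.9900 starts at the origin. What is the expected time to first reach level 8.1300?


Expected first passage time = a/mu
= 8.1300/2.9900
= 2.7191

2.7191


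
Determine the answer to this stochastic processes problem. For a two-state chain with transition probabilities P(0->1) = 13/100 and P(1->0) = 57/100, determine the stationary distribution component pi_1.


Stationary distribution: pi_0 = p10/(p01+p10), pi_1 = p01/(p01+p10)
p01 = 0.1300, p10 = 0.5700
pi_1 = 0.1857

0.1857


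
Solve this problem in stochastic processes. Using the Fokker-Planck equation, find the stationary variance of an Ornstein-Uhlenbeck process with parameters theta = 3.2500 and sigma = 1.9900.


Stationary variance = sigma^2 / (2*theta)
= 1.9900^2 / (2*3.2500)
= 3.9601 / 6.5000
= 0.6092

0.6092


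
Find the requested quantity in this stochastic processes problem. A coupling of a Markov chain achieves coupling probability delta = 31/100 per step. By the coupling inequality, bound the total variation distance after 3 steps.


TV distance bound <= (1-delta)^n
= (1 - 0.3100)^3
= 0.6900^3
= 0.3285

0.3285


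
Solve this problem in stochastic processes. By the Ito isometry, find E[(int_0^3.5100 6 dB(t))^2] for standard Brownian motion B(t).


By Ito isometry: E[(int f dB)^2] = int f^2 dt
= 6^2 * 3.5100
= 36 * 3.5100 = 126.3600

126.3600


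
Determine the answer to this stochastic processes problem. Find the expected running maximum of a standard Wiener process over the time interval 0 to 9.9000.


E(max B(s)) = sqrt(2t/pi)
= sqrt(2*9.9000/pi)
= sqrt(6.3025)
= 2.5105

2.5105


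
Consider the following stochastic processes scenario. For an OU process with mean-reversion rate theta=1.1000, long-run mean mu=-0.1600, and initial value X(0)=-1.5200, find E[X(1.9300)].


E[X(t)] = mu + (X(0) - mu)*exp(-theta*t)
= -0.1600 + (-1.5200 - -0.1600)*exp(-1.1000*1.9300)
= -0.1600 + -1.3600 * 0.1197
= -0.3228

-0.3228


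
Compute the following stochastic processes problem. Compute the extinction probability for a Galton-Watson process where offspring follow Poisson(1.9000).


Since mu = 1.9000 > 1, extinction prob q < 1.
Solve s = exp(mu*(s-1)) iteratively.
q = 0.2328

0.2328


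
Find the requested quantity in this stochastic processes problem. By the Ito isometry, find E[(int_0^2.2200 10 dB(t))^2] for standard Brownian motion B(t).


By Ito isometry: E[(int f dB)^2] = int f^2 dt
= 10^2 * 2.2200
= 100 * 2.2200 = 222.0000

222.0000


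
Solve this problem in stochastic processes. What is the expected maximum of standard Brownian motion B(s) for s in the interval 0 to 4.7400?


E(max B(s)) = sqrt(2t/pi)
= sqrt(2*4.7400/pi)
= sqrt(3.0176)
= 1.7371

1.7371


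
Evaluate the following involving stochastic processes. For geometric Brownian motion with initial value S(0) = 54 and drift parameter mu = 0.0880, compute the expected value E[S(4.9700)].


E[S(t)] = S(0) * exp(mu * t)
= 54 * exp(0.0880 * 4.9700)
= 54 * 1.5486
= 83.6251

83.6251


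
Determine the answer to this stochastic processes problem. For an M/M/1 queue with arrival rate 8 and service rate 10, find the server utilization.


rho = lambda/mu
= 8/10
= 0.8000

0.8000


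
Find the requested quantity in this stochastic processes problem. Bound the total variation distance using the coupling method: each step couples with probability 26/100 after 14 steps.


TV distance bound <= (1-delta)^n
= (1 - 0.2600)^14
= 0.7400^14
= 0.0148

0.0148


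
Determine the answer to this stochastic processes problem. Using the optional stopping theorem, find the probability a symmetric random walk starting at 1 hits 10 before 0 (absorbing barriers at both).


By optional stopping theorem: E(M at tau) = M(0) = 1
P(hit 10)*10 + P(hit 0)*0 = 1
P(hit 10) = (1 - 0)/(10 - 0) = 1/10 = 0.1000

0.1000


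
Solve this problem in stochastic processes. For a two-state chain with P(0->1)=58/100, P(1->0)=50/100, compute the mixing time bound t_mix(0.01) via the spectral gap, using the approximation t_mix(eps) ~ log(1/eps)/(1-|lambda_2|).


lambda_2 = |1 - p01 - p10| = |1 - 0.5800 - 0.5000| = 0.0800
t_mix ~ log(1/eps)/(1 - |lambda_2|)
= log(100)/(1 - 0.0800) = 4.6052/0.9200
= 5.0056

5.0056


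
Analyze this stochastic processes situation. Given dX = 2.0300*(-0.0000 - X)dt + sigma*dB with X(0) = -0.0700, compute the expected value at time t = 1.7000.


E[X(t)] = mu + (X(0) - mu)*exp(-theta*t)
= -0.0000 + (-0.0700 - -0.0000)*exp(-2.0300*1.7000)
= -0.0000 + -0.0700 * 0.0317
= -0.0022

-0.0022


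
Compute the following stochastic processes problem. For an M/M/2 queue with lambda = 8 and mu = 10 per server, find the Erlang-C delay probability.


a = lambda/mu = 0.8000
rho = a/c = 0.4000
Erlang-C formula applied:
C(c,a) = 0.2286

0.2286


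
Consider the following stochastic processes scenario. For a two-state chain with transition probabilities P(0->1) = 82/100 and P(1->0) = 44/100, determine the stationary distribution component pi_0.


Stationary distribution: pi_0 = p10/(p01+p10), pi_1 = p01/(p01+p10)
p01 = 0.8200, p10 = 0.4400
pi_0 = 0.3492

0.3492


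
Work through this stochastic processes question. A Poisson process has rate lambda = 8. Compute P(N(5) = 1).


P(N(t)=k) = (lambda*t)^k * exp(-lambda*t) / k!
lambda*t = 40
= 40^1 * exp(-40) / 1!
= 40 * 4.2484e-18 / 1
= 1.6993e-16

1.6993e-16


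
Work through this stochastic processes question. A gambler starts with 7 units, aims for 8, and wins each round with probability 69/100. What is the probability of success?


Gambler's ruin formula:
r = q/p = 0.3100/0.6900 = 0.4493
P(win) = (1 - r^i)/(1 - r^N)
= (1 - 0.4493^7)/(1 - 0.4493^8)
= 0.9980

0.9980


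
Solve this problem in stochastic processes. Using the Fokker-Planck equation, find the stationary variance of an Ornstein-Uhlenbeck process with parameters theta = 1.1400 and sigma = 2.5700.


Stationary variance = sigma^2 / (2*theta)
= 2.5700^2 / (2*1.1400)
= 6.6049 / 2.2800
= 2.8969

2.8969
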